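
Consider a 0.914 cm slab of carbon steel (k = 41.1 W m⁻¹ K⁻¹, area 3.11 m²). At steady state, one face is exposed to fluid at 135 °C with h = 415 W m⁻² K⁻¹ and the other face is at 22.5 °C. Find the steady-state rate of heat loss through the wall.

Q = 133 kW

Treat each layer as a resistance in series:
  R_conv,in = 1/(hA) = 1/(415·3.11) = 7.748×10^-4 K/W
  R_carbon steel = L/(kA) = 0.00914/(41.1·3.11) = 7.151×10^-5 K/W
ΣR = 7.748×10^-4 + 7.151×10^-5 = 8.463×10^-4 K/W
Q = ΔT/ΣR = (135 °C − 22.5 °C)/8.463×10^-4 = 1.33×10^5 W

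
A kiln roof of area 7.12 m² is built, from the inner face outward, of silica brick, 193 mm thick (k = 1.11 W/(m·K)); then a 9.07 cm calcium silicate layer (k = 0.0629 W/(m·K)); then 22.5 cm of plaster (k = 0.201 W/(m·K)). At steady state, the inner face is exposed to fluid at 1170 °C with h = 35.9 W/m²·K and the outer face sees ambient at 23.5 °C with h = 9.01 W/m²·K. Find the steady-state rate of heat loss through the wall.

Q = 2840 W

Treat each layer as a resistance in series:
  R_conv,in = 1/(hA) = 1/(35.9·7.12) = 0.003912 K/W
  R_silica brick = L/(kA) = 0.193/(1.11·7.12) = 0.02442 K/W
  R_calcium silicate = L/(kA) = 0.0907/(0.0629·7.12) = 0.2025 K/W
  R_plaster = L/(kA) = 0.225/(0.201·7.12) = 0.1572 K/W
  R_conv,out = 1/(hA) = 1/(9.01·7.12) = 0.01559 K/W
ΣR = 0.003912 + 0.02442 + 0.2025 + 0.1572 + 0.01559 = 0.4036 K/W
Q = ΔT/ΣR = (1170 °C − 23.5 °C)/0.4036 = 2840 W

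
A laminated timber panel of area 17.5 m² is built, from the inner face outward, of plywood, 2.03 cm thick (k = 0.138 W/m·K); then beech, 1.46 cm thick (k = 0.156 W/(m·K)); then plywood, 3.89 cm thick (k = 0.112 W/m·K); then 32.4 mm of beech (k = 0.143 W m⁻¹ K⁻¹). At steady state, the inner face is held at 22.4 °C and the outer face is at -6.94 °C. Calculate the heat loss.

Q = 630 W

Series thermal resistances, inner to outer:
  R_plywood = L/(kA) = 0.0203/(0.138·17.5) = 0.008406 K/W
  R_beech = L/(kA) = 0.0146/(0.156·17.5) = 0.005348 K/W
  R_plywood = L/(kA) = 0.0389/(0.112·17.5) = 0.01985 K/W
  R_beech = L/(kA) = 0.0324/(0.143·17.5) = 0.01295 K/W
ΣR = 0.008406 + 0.005348 + 0.01985 + 0.01295 = 0.04655 K/W
Q = ΔT/ΣR = (22.4 °C − -6.94 °C)/0.04655 = 630 W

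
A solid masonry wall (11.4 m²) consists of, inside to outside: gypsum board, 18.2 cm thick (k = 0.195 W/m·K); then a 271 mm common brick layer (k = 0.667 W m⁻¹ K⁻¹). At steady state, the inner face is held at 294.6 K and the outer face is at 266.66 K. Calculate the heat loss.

Q = 238 W

Series thermal resistances, inner to outer:
  R_gypsum board = L/(kA) = 0.182/(0.195·11.4) = 0.08187 K/W
  R_common brick = L/(kA) = 0.271/(0.667·11.4) = 0.03564 K/W
ΣR = 0.08187 + 0.03564 = 0.1175 K/W
Q = ΔT/ΣR = (294.6 K − 266.66 K)/0.1175 = 238 W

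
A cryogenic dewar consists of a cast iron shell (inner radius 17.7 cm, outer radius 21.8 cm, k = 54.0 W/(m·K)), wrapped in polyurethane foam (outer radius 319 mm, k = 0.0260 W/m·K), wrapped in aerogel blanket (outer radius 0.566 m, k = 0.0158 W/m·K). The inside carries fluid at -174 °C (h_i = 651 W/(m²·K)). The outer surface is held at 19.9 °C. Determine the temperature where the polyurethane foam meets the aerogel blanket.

Treat each layer as a resistance in series:
  R_conv,in = 1/(4πr²h) = 1/(4π·0.177²·651) = 0.003902 K/W
  R_cast iron = (1/0.177 − 1/0.218)/(4πk) = 1.063/(4π·54.0) = 0.001566 K/W
  R_polyurethane foam = (1/0.218 − 1/0.319)/(4πk) = 1.452/(4π·0.0260) = 4.445 K/W
  R_aerogel blanket = (1/0.319 − 1/0.566)/(4πk) = 1.368/(4π·0.0158) = 6.890 K/W
ΣR = 0.003902 + 0.001566 + 4.445 + 6.890 = 11.34 K/W
Q = ΔT/ΣR = (-174 °C − 19.9 °C)/11.34 = -17.10 W
From the inner boundary to the polyurethane foam/aerogel blanket interface, ΣR_partial = 4.450 K/W.
T_interface = T_in − Q·ΣR_partial = -174 °C − (-17.10)(4.450) = -97.9 °C

T = -97.9 °C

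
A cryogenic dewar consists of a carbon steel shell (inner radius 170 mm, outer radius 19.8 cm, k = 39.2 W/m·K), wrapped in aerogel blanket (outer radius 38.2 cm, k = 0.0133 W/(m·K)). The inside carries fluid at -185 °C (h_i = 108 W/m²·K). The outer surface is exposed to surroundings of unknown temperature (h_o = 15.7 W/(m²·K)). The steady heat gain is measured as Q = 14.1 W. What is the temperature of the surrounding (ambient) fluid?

Sum the resistances:
  R_conv,in = 1/(4πr²h) = 1/(4π·0.170²·108) = 0.02550 K/W
  R_carbon steel = (1/0.170 − 1/0.198)/(4πk) = 0.8318/(4π·39.2) = 0.001689 K/W
  R_aerogel blanket = (1/0.198 − 1/0.382)/(4πk) = 2.433/(4π·0.0133) = 14.56 K/W
  R_conv,out = 1/(4πr²h) = 1/(4π·0.382²·15.7) = 0.03473 K/W
ΣR = 14.62 K/W
ΔT = Q·ΣR = 14.1 × 14.62 = 206.1 K
Heat flows inward, so T_out = T_in + ΔT = -185 + 206.1 = 21.1 °C

T_out = 21.1 °C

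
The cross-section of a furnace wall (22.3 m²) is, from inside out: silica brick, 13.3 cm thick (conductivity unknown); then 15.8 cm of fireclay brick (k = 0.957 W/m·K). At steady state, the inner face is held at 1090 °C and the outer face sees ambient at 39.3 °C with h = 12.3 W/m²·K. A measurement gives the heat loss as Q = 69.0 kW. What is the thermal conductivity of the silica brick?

k = 1.43 W/m·K

ΣR = ΔT/Q = |1090 − 39.3|/69000 = 0.01523 K/W
Known resistances:
  R_fireclay brick = L/(kA) = 0.158/(0.957·22.3) = 0.007404 K/W
  R_conv,out = 1/(hA) = 1/(12.3·22.3) = 0.003646 K/W
R_silica brick = ΣR − ΣR_known = 0.01523 − 0.01105 = 0.004180 K/W
L/(kA) = 0.004180 ⇒ k = 0.133/(0.004180·22.3) = 1.43 W/m·K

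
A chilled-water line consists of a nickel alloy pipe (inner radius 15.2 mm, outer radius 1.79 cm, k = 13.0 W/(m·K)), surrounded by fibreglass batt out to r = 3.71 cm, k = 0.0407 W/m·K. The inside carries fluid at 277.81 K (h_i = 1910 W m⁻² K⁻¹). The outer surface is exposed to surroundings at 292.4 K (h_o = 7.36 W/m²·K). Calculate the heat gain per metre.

Q' = 4.24 W/m

Series thermal resistances, inner to outer:
  R'_conv,in = 1/(2πr h) = 1/(2π·0.0152·1910) = 0.005482 m·K/W
  R'_nickel alloy = ln(0.0179/0.0152)/(2πk) = 0.1635/(2π·13.0) = 0.002002 m·K/W
  R'_fibreglass batt = ln(0.0371/0.0179)/(2πk) = 0.7288/(2π·0.0407) = 2.850 m·K/W
  R'_conv,out = 1/(2πr h) = 1/(2π·0.0371·7.36) = 0.5829 m·K/W
ΣR = 0.005482 + 0.002002 + 2.850 + 0.5829 = 3.440 m·K/W
Q' = ΔT/ΣR = (277.81 K − 292.4 K)/3.440 = -4.24 W/m
(Negative Q' ⇒ heat flows inward; heat gain = 4.24 W/m.)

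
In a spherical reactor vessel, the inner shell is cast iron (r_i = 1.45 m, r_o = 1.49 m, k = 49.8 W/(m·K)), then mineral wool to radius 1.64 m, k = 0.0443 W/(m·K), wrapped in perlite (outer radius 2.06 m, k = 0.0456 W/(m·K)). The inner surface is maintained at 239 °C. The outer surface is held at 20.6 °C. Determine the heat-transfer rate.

Resistance network (inner→outer):
  R_cast iron = (1/1.45 − 1/1.49)/(4πk) = 0.01851/(4π·49.8) = 2.958×10^-5 K/W
  R_mineral wool = (1/1.49 − 1/1.64)/(4πk) = 0.06138/(4π·0.0443) = 0.1103 K/W
  R_perlite = (1/1.64 − 1/2.06)/(4πk) = 0.1243/(4π·0.0456) = 0.2170 K/W
ΣR = 2.958×10^-5 + 0.1103 + 0.2170 = 0.3273 K/W
Q = ΔT/ΣR = (239 °C − 20.6 °C)/0.3273 = 667 W

Q = 667 W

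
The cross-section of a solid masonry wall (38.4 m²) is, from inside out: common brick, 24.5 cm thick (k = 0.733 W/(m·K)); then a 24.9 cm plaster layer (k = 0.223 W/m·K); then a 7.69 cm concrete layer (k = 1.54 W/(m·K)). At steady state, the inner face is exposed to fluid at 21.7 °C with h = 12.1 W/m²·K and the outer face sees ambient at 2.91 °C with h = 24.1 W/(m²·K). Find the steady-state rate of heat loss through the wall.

Q = 444 W

Resistance network (inner→outer):
  R_conv,in = 1/(hA) = 1/(12.1·38.4) = 0.002152 K/W
  R_common brick = L/(kA) = 0.245/(0.733·38.4) = 0.008704 K/W
  R_plaster = L/(kA) = 0.249/(0.223·38.4) = 0.02908 K/W
  R_concrete = L/(kA) = 0.0769/(1.54·38.4) = 0.001300 K/W
  R_conv,out = 1/(hA) = 1/(24.1·38.4) = 0.001081 K/W
ΣR = 0.002152 + 0.008704 + 0.02908 + 0.001300 + 0.001081 = 0.04232 K/W
Q = ΔT/ΣR = (21.7 °C − 2.91 °C)/0.04232 = 444 W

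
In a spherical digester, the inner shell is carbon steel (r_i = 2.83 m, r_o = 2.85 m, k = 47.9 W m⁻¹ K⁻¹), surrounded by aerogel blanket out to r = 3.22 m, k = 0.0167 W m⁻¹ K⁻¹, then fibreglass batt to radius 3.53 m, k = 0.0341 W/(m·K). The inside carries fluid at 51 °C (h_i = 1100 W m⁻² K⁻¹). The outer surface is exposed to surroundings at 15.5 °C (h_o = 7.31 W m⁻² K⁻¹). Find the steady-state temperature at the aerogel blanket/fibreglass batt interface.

Treat each layer as a resistance in series:
  R_conv,in = 1/(4πr²h) = 1/(4π·2.83²·1100) = 9.033×10^-6 K/W
  R_carbon steel = (1/2.83 − 1/2.85)/(4πk) = 0.002480/(4π·47.9) = 4.120×10^-6 K/W
  R_aerogel blanket = (1/2.85 − 1/3.22)/(4πk) = 0.04032/(4π·0.0167) = 0.1921 K/W
  R_fibreglass batt = (1/3.22 − 1/3.53)/(4πk) = 0.02727/(4π·0.0341) = 0.06365 K/W
  R_conv,out = 1/(4πr²h) = 1/(4π·3.53²·7.31) = 8.736×10^-4 K/W
ΣR = 9.033×10^-6 + 4.120×10^-6 + 0.1921 + 0.06365 + 8.736×10^-4 = 0.2566 K/W
Q = ΔT/ΣR = (51 °C − 15.5 °C)/0.2566 = 138.3 W
From the inner boundary to the aerogel blanket/fibreglass batt interface, ΣR_partial = 0.1921 K/W.
T_interface = T_in − Q·ΣR_partial = 51 °C − (138.3)(0.1921) = 24.4 °C

T = 24.4 °C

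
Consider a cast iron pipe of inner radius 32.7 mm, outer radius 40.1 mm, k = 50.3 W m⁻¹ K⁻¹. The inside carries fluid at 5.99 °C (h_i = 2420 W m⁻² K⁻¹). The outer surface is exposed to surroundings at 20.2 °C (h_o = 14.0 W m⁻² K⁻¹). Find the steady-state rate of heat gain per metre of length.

Series thermal resistances, inner to outer:
  R'_conv,in = 1/(2πr h) = 1/(2π·0.0327·2420) = 0.002011 m·K/W
  R'_cast iron = ln(0.0401/0.0327)/(2πk) = 0.2040/(2π·50.3) = 6.455×10^-4 m·K/W
  R'_conv,out = 1/(2πr h) = 1/(2π·0.0401·14.0) = 0.2835 m·K/W
ΣR = 0.002011 + 6.455×10^-4 + 0.2835 = 0.2862 m·K/W
Q' = ΔT/ΣR = (5.99 °C − 20.2 °C)/0.2862 = -49.7 W/m
(Negative Q' ⇒ heat flows inward; heat gain = 49.7 W/m.)

Q' = 49.7 W/m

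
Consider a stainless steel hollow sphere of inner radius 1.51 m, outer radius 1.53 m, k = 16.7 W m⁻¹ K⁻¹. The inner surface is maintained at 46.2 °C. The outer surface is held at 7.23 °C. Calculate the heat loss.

Q = 4πk·ΔT/(1/r₁ − 1/r₂) = 4π × 16.7 × 38.97 / (1/1.51 − 1/1.53) = 9.45×10^5 W

Q = 9.45×10^5 W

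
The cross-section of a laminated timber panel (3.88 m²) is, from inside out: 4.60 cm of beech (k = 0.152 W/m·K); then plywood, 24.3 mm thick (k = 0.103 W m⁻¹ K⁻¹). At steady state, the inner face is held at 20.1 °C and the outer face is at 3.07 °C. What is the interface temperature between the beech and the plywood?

T = 10.5 °C

Treat each layer as a resistance in series:
  R_beech = L/(kA) = 0.0460/(0.152·3.88) = 0.07800 K/W
  R_plywood = L/(kA) = 0.0243/(0.103·3.88) = 0.06080 K/W
ΣR = 0.07800 + 0.06080 = 0.1388 K/W
Q = ΔT/ΣR = (20.1 °C − 3.07 °C)/0.1388 = 122.7 W
From the inner boundary to the beech/plywood interface, ΣR_partial = 0.07800 K/W.
T_interface = T_in − Q·ΣR_partial = 20.1 °C − (122.7)(0.07800) = 10.5 °C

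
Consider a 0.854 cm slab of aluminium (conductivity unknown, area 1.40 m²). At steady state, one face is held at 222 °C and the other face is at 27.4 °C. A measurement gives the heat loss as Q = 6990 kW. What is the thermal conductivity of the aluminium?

ΣR = ΔT/Q = |222 − 27.4|/6.99×10^6 = 2.784×10^-5 K/W
L/(kA) = 2.784×10^-5 ⇒ k = 0.00854/(2.784×10^-5·1.40) = 219 W/m·K

k = 219 W/m·K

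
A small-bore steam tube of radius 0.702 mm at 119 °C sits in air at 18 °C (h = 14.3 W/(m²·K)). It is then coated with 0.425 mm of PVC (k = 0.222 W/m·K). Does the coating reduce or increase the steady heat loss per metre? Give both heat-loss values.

Critical radius for a cylinder: r_cr = k/h = 0.0155 m = 1.55 cm.
Outer radius after coating: r₂ = 7.02×10^-4 + 4.25×10^-4 = 0.001127 m.
Since r₁ < r_cr and r₂ ≤ r_cr, the coating moves toward the maximum at r_cr — heat loss rises.
Bare: R = 1/(2πr₁h) = 15.85 m·K/W; Q = 101/15.85 = 6.37 W/m.
Coated: R = R_cond + R_conv = 10.21 m·K/W; Q = 101/10.21 = 9.89 W/m.

increases: 6.37 → 9.89 W/m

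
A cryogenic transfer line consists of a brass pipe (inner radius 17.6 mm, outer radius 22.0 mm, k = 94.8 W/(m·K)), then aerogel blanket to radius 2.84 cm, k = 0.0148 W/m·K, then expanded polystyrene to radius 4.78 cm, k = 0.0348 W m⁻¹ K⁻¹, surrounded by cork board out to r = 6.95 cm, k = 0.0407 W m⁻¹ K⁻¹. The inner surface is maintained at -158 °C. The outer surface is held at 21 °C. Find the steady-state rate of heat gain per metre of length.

Q' = 27.2 W/m

Series thermal resistances, inner to outer:
  R'_brass = ln(0.0220/0.0176)/(2πk) = 0.2231/(2π·94.8) = 3.746×10^-4 m·K/W
  R'_aerogel blanket = ln(0.0284/0.0220)/(2πk) = 0.2553/(2π·0.0148) = 2.746 m·K/W
  R'_expanded polystyrene = ln(0.0478/0.0284)/(2πk) = 0.5206/(2π·0.0348) = 2.381 m·K/W
  R'_cork board = ln(0.0695/0.0478)/(2πk) = 0.3743/(2π·0.0407) = 1.464 m·K/W
ΣR = 3.746×10^-4 + 2.746 + 2.381 + 1.464 = 6.591 m·K/W
Q' = ΔT/ΣR = (-158 °C − 21 °C)/6.591 = -27.2 W/m
(Negative Q' ⇒ heat flows inward; heat gain = 27.2 W/m.)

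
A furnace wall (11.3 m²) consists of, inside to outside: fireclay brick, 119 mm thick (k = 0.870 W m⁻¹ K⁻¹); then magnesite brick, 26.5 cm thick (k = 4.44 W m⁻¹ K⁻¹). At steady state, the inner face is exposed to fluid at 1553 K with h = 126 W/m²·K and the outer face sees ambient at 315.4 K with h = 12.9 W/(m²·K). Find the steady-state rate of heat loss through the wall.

Series thermal resistances, inner to outer:
  R_conv,in = 1/(hA) = 1/(126·11.3) = 7.023×10^-4 K/W
  R_fireclay brick = L/(kA) = 0.119/(0.870·11.3) = 0.01210 K/W
  R_magnesite brick = L/(kA) = 0.265/(4.44·11.3) = 0.005282 K/W
  R_conv,out = 1/(hA) = 1/(12.9·11.3) = 0.006860 K/W
ΣR = 7.023×10^-4 + 0.01210 + 0.005282 + 0.006860 = 0.02494 K/W
Q = ΔT/ΣR = (1553 K − 315.4 K)/0.02494 = 49600 W

Q = 49.6 kW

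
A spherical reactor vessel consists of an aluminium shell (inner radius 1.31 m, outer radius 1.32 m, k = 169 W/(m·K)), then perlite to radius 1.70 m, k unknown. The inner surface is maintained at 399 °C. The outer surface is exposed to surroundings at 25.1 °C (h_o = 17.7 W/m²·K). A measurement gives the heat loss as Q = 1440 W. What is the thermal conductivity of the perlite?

k = 0.0522 W/m·K

ΣR = ΔT/Q = |399 − 25.1|/1440 = 0.2597 K/W
Known resistances:
  R_aluminium = (1/1.31 − 1/1.32)/(4πk) = 0.005783/(4π·169) = 2.723×10^-6 K/W
  R_conv,out = 1/(4πr²h) = 1/(4π·1.70²·17.7) = 0.001556 K/W
R_perlite = ΣR − ΣR_known = 0.2597 − 0.001559 = 0.2581 K/W
(1/r₁−1/r₂)/(4πk) = 0.2581 ⇒ k = 0.1693/(4π·0.2581) = 0.0522 W/m·K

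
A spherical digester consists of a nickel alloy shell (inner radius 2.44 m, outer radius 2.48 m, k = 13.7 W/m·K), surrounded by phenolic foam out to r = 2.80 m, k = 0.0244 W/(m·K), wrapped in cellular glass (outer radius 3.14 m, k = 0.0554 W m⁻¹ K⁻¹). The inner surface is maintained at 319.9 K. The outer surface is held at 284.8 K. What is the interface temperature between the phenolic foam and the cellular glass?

Resistance network (inner→outer):
  R_nickel alloy = (1/2.44 − 1/2.48)/(4πk) = 0.006610/(4π·13.7) = 3.840×10^-5 K/W
  R_phenolic foam = (1/2.48 − 1/2.80)/(4πk) = 0.04608/(4π·0.0244) = 0.1503 K/W
  R_cellular glass = (1/2.80 − 1/3.14)/(4πk) = 0.03867/(4π·0.0554) = 0.05555 K/W
ΣR = 3.840×10^-5 + 0.1503 + 0.05555 = 0.2059 K/W
Q = ΔT/ΣR = (319.9 K − 284.8 K)/0.2059 = 170.5 W
From the inner boundary to the phenolic foam/cellular glass interface, ΣR_partial = 0.1503 K/W.
T_interface = T_in − Q·ΣR_partial = 319.9 K − (170.5)(0.1503) = 294.3 K

T = 294.3 K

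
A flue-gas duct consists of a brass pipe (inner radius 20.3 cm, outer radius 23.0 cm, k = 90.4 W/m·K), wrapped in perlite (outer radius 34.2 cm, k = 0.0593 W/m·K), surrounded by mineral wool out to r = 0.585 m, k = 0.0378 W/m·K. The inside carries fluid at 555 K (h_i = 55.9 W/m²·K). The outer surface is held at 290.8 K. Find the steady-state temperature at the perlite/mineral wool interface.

Resistance network (inner→outer):
  R'_conv,in = 1/(2πr h) = 1/(2π·0.203·55.9) = 0.01403 m·K/W
  R'_brass = ln(0.230/0.203)/(2πk) = 0.1249/(2π·90.4) = 2.198×10^-4 m·K/W
  R'_perlite = ln(0.342/0.230)/(2πk) = 0.3967/(2π·0.0593) = 1.065 m·K/W
  R'_mineral wool = ln(0.585/0.342)/(2πk) = 0.5368/(2π·0.0378) = 2.260 m·K/W
ΣR = 0.01403 + 2.198×10^-4 + 1.065 + 2.260 = 3.339 m·K/W
Q' = ΔT/ΣR = (555 K − 290.8 K)/3.339 = 79.13 W/m
From the inner boundary to the perlite/mineral wool interface, ΣR_partial = 1.079 m·K/W.
T_interface = T_in − Q'·ΣR_partial = 555 K − (79.13)(1.079) = 470 K

T = 470 K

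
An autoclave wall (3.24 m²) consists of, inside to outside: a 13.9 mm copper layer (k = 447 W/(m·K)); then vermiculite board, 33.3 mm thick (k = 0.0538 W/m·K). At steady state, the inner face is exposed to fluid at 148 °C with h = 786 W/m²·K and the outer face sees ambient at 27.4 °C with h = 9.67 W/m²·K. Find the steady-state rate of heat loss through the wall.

Treat each layer as a resistance in series:
  R_conv,in = 1/(hA) = 1/(786·3.24) = 3.927×10^-4 K/W
  R_copper = L/(kA) = 0.0139/(447·3.24) = 9.598×10^-6 K/W
  R_vermiculite board = L/(kA) = 0.0333/(0.0538·3.24) = 0.1910 K/W
  R_conv,out = 1/(hA) = 1/(9.67·3.24) = 0.03192 K/W
ΣR = 3.927×10^-4 + 9.598×10^-6 + 0.1910 + 0.03192 = 0.2233 K/W
Q = ΔT/ΣR = (148 °C − 27.4 °C)/0.2233 = 540 W

Q = 540 W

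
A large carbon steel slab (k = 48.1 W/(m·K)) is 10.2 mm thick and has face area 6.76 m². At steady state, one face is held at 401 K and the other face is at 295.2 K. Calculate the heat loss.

Q = kA·ΔT/L = 48.1 × 6.76 × |401 K − 295.2 K| / 0.0102 = 3.37×10^6 W

Q = 3.37×10^6 W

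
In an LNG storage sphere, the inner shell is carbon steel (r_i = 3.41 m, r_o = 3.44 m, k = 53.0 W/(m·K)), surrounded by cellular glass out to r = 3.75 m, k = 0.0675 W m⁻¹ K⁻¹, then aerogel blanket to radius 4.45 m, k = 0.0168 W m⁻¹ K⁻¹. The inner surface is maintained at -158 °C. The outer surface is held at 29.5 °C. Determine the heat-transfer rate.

Q = 826 W

Resistance network (inner→outer):
  R_carbon steel = (1/3.41 − 1/3.44)/(4πk) = 0.002557/(4π·53.0) = 3.840×10^-6 K/W
  R_cellular glass = (1/3.44 − 1/3.75)/(4πk) = 0.02403/(4π·0.0675) = 0.02833 K/W
  R_aerogel blanket = (1/3.75 − 1/4.45)/(4πk) = 0.04195/(4π·0.0168) = 0.1987 K/W
ΣR = 3.840×10^-6 + 0.02833 + 0.1987 = 0.2270 K/W
Q = ΔT/ΣR = (-158 °C − 29.5 °C)/0.2270 = -826 W
(Negative Q ⇒ heat flows inward; heat gain = 826 W.)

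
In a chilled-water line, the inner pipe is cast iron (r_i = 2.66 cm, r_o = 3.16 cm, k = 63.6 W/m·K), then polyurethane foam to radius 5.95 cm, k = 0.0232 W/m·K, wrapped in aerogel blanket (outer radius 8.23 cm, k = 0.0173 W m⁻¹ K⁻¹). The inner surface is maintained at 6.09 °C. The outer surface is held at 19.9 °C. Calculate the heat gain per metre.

Q' = 1.89 W/m

Treat each layer as a resistance in series:
  R'_cast iron = ln(0.0316/0.0266)/(2πk) = 0.1722/(2π·63.6) = 4.310×10^-4 m·K/W
  R'_polyurethane foam = ln(0.0595/0.0316)/(2πk) = 0.6328/(2π·0.0232) = 4.341 m·K/W
  R'_aerogel blanket = ln(0.0823/0.0595)/(2πk) = 0.3244/(2π·0.0173) = 2.984 m·K/W
ΣR = 4.310×10^-4 + 4.341 + 2.984 = 7.325 m·K/W
Q' = ΔT/ΣR = (6.09 °C − 19.9 °C)/7.325 = -1.89 W/m
(Negative Q' ⇒ heat flows inward; heat gain = 1.89 W/m.)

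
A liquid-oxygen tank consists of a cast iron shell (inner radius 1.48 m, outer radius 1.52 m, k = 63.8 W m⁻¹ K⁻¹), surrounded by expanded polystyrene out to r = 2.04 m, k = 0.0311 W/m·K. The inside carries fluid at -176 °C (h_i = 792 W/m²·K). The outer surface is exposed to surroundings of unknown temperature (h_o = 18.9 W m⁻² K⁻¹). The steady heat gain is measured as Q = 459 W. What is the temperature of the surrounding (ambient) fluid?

Series resistances:
  R_conv,in = 1/(4πr²h) = 1/(4π·1.48²·792) = 4.587×10^-5 K/W
  R_cast iron = (1/1.48 − 1/1.52)/(4πk) = 0.01778/(4π·63.8) = 2.218×10^-5 K/W
  R_expanded polystyrene = (1/1.52 − 1/2.04)/(4πk) = 0.1677/(4π·0.0311) = 0.4291 K/W
  R_conv,out = 1/(4πr²h) = 1/(4π·2.04²·18.9) = 0.001012 K/W
ΣR = 0.4302 K/W
ΔT = Q·ΣR = 459 × 0.4302 = 197.5 K
Heat flows inward, so T_out = T_in + ΔT = -176 + 197.5 = 21.5 °C

T_out = 21.5 °C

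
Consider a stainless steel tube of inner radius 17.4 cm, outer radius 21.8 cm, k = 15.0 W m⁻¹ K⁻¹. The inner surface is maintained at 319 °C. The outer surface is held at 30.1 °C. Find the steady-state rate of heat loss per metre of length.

Q' = 1.21×10^5 W/m

Q' = 2πk·ΔT/ln(r₂/r₁) = 2π × 15.0 × 288.9 / ln(0.218/0.174) = 1.21×10^5 W/m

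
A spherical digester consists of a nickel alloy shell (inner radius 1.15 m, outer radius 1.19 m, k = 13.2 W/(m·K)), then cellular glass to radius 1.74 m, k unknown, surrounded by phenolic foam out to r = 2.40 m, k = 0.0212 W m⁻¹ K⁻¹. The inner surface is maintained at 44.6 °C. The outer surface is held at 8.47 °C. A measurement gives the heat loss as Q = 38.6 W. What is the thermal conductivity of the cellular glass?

k = 0.0617 W/m·K

ΣR = ΔT/Q = |44.6 − 8.47|/38.6 = 0.9360 K/W
Known resistances:
  R_nickel alloy = (1/1.15 − 1/1.19)/(4πk) = 0.02923/(4π·13.2) = 1.762×10^-4 K/W
  R_phenolic foam = (1/1.74 − 1/2.40)/(4πk) = 0.1580/(4π·0.0212) = 0.5932 K/W
R_cellular glass = ΣR − ΣR_known = 0.9360 − 0.5934 = 0.3426 K/W
(1/r₁−1/r₂)/(4πk) = 0.3426 ⇒ k = 0.2656/(4π·0.3426) = 0.0617 W/m·K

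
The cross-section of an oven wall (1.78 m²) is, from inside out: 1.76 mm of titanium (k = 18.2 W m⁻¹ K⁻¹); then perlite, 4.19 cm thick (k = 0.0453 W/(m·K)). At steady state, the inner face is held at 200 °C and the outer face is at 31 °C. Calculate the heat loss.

Q = 325 W

Resistance network (inner→outer):
  R_titanium = L/(kA) = 0.00176/(18.2·1.78) = 5.433×10^-5 K/W
  R_perlite = L/(kA) = 0.0419/(0.0453·1.78) = 0.5196 K/W
ΣR = 5.433×10^-5 + 0.5196 = 0.5197 K/W
Q = ΔT/ΣR = (200 °C − 31 °C)/0.5197 = 325 W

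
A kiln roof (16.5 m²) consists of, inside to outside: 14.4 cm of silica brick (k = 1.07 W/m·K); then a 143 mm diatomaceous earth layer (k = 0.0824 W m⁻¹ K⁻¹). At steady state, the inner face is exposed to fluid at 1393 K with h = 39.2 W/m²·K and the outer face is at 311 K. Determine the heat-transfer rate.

Q = 9420 W

Treat each layer as a resistance in series:
  R_conv,in = 1/(hA) = 1/(39.2·16.5) = 0.001546 K/W
  R_silica brick = L/(kA) = 0.144/(1.07·16.5) = 0.008156 K/W
  R_diatomaceous earth = L/(kA) = 0.143/(0.0824·16.5) = 0.1052 K/W
ΣR = 0.001546 + 0.008156 + 0.1052 = 0.1149 K/W
Q = ΔT/ΣR = (1393 K − 311 K)/0.1149 = 9420 W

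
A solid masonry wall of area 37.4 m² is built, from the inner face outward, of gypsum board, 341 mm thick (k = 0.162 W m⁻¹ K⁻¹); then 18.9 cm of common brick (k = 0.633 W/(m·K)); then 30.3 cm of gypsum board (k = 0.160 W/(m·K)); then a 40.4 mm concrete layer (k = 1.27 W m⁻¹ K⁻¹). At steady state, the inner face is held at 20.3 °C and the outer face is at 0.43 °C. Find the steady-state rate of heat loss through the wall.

Q = 172 W

Treat each layer as a resistance in series:
  R_gypsum board = L/(kA) = 0.341/(0.162·37.4) = 0.05628 K/W
  R_common brick = L/(kA) = 0.189/(0.633·37.4) = 0.007983 K/W
  R_gypsum board = L/(kA) = 0.303/(0.160·37.4) = 0.05064 K/W
  R_concrete = L/(kA) = 0.0404/(1.27·37.4) = 8.506×10^-4 K/W
ΣR = 0.05628 + 0.007983 + 0.05064 + 8.506×10^-4 = 0.1158 K/W
Q = ΔT/ΣR = (20.3 °C − 0.43 °C)/0.1158 = 172 W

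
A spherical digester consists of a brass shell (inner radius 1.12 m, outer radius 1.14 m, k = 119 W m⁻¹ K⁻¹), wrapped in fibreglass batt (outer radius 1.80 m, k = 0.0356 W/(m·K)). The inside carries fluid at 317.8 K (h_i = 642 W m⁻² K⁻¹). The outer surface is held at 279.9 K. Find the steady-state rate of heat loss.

Q = 52.7 W

Treat each layer as a resistance in series:
  R_conv,in = 1/(4πr²h) = 1/(4π·1.12²·642) = 9.881×10^-5 K/W
  R_brass = (1/1.12 − 1/1.14)/(4πk) = 0.01566/(4π·119) = 1.047×10^-5 K/W
  R_fibreglass batt = (1/1.14 − 1/1.80)/(4πk) = 0.3216/(4π·0.0356) = 0.7190 K/W
ΣR = 9.881×10^-5 + 1.047×10^-5 + 0.7190 = 0.7191 K/W
Q = ΔT/ΣR = (317.8 K − 279.9 K)/0.7191 = 52.7 W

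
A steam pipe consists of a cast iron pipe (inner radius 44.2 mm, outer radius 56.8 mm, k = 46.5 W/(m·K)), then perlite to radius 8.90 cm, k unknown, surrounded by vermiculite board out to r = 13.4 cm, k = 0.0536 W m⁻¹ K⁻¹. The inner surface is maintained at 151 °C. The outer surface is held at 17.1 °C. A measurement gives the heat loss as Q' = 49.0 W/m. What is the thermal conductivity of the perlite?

k = 0.0471 W/m·K

ΣR = ΔT/Q' = |151 − 17.1|/49.0 = 2.733 m·K/W
Known resistances:
  R'_cast iron = ln(0.0568/0.0442)/(2πk) = 0.2508/(2π·46.5) = 8.584×10^-4 m·K/W
  R'_vermiculite board = ln(0.134/0.0890)/(2πk) = 0.4092/(2π·0.0536) = 1.215 m·K/W
R_perlite = ΣR − ΣR_known = 2.733 − 1.216 = 1.517 m·K/W
ln(r₂/r₁)/(2πk) = 1.517 ⇒ k = 0.4491/(2π·1.517) = 0.0471 W/m·K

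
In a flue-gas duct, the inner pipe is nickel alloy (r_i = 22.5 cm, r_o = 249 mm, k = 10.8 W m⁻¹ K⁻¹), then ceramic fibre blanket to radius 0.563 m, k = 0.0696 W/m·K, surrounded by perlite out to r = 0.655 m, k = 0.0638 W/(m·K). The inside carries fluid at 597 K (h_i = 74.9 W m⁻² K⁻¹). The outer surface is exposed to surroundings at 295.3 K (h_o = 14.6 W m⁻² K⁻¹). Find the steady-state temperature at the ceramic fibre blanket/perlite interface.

Treat each layer as a resistance in series:
  R'_conv,in = 1/(2πr h) = 1/(2π·0.225·74.9) = 0.009444 m·K/W
  R'_nickel alloy = ln(0.249/0.225)/(2πk) = 0.1014/(2π·10.8) = 0.001494 m·K/W
  R'_ceramic fibre blanket = ln(0.563/0.249)/(2πk) = 0.8158/(2π·0.0696) = 1.866 m·K/W
  R'_perlite = ln(0.655/0.563)/(2πk) = 0.1514/(2π·0.0638) = 0.3776 m·K/W
  R'_conv,out = 1/(2πr h) = 1/(2π·0.655·14.6) = 0.01664 m·K/W
ΣR = 0.009444 + 0.001494 + 1.866 + 0.3776 + 0.01664 = 2.271 m·K/W
Q' = ΔT/ΣR = (597 K − 295.3 K)/2.271 = 132.8 W/m
From the inner boundary to the ceramic fibre blanket/perlite interface, ΣR_partial = 1.877 m·K/W.
T_interface = T_in − Q'·ΣR_partial = 597 K − (132.8)(1.877) = 347.7 K

T = 347.7 K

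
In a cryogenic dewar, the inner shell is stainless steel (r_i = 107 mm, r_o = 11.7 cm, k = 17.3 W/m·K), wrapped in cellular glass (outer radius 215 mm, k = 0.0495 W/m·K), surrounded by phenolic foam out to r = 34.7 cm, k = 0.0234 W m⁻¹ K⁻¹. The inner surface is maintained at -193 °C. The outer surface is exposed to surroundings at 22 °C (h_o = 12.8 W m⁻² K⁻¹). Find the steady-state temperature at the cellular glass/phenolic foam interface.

T = -83.8 °C

Series thermal resistances, inner to outer:
  R_stainless steel = (1/0.107 − 1/0.117)/(4πk) = 0.7988/(4π·17.3) = 0.003674 K/W
  R_cellular glass = (1/0.117 − 1/0.215)/(4πk) = 3.896/(4π·0.0495) = 6.263 K/W
  R_phenolic foam = (1/0.215 − 1/0.347)/(4πk) = 1.769/(4π·0.0234) = 6.017 K/W
  R_conv,out = 1/(4πr²h) = 1/(4π·0.347²·12.8) = 0.05163 K/W
ΣR = 0.003674 + 6.263 + 6.017 + 0.05163 = 12.34 K/W
Q = ΔT/ΣR = (-193 °C − 22 °C)/12.34 = -17.42 W
From the inner boundary to the cellular glass/phenolic foam interface, ΣR_partial = 6.267 K/W.
T_interface = T_in − Q·ΣR_partial = -193 °C − (-17.42)(6.267) = -83.8 °C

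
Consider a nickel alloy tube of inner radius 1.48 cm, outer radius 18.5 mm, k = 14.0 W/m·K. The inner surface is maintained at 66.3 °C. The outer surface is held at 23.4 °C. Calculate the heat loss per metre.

Q' = 2πk·ΔT/ln(r₂/r₁) = 2π × 14.0 × 42.9 / ln(0.0185/0.0148) = 16900 W/m

Q' = 16900 W/m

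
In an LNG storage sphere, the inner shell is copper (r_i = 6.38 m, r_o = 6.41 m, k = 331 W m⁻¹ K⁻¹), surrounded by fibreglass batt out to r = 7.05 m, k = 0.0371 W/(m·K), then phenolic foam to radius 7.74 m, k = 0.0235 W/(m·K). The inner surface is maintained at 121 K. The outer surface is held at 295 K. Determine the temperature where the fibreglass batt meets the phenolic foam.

T = 193.2 K

Series thermal resistances, inner to outer:
  R_copper = (1/6.38 − 1/6.41)/(4πk) = 7.336×10^-4/(4π·331) = 1.764×10^-7 K/W
  R_fibreglass batt = (1/6.41 − 1/7.05)/(4πk) = 0.01416/(4π·0.0371) = 0.03038 K/W
  R_phenolic foam = (1/7.05 − 1/7.74)/(4πk) = 0.01265/(4π·0.0235) = 0.04282 K/W
ΣR = 1.764×10^-7 + 0.03038 + 0.04282 = 0.07320 K/W
Q = ΔT/ΣR = (121 K − 295 K)/0.07320 = -2377 W
From the inner boundary to the fibreglass batt/phenolic foam interface, ΣR_partial = 0.03038 K/W.
T_interface = T_in − Q·ΣR_partial = 121 K − (-2377)(0.03038) = 193.2 K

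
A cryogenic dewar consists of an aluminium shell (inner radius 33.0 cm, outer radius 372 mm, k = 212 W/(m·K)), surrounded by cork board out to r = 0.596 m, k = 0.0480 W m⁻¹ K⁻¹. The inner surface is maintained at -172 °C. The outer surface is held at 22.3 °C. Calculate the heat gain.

Q = 116 W

Series thermal resistances, inner to outer:
  R_aluminium = (1/0.330 − 1/0.372)/(4πk) = 0.3421/(4π·212) = 1.284×10^-4 K/W
  R_cork board = (1/0.372 − 1/0.596)/(4πk) = 1.010/(4π·0.0480) = 1.675 K/W
ΣR = 1.284×10^-4 + 1.675 = 1.675 K/W
Q = ΔT/ΣR = (-172 °C − 22.3 °C)/1.675 = -116 W
(Negative Q ⇒ heat flows inward; heat gain = 116 W.)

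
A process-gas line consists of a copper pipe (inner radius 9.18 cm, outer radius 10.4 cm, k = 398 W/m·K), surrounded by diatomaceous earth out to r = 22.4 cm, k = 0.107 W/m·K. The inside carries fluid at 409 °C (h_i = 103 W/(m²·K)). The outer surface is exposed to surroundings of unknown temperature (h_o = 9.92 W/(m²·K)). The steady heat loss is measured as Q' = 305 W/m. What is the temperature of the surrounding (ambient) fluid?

T_out = 33.9 °C

Sum the resistances:
  R'_conv,in = 1/(2πr h) = 1/(2π·0.0918·103) = 0.01683 m·K/W
  R'_copper = ln(0.104/0.0918)/(2πk) = 0.1248/(2π·398) = 4.990×10^-5 m·K/W
  R'_diatomaceous earth = ln(0.224/0.104)/(2πk) = 0.7673/(2π·0.107) = 1.141 m·K/W
  R'_conv,out = 1/(2πr h) = 1/(2π·0.224·9.92) = 0.07162 m·K/W
ΣR = 1.230 m·K/W
ΔT = Q'·ΣR = 305 × 1.230 = 375.1 K
Heat flows outward, so T_out = T_in − ΔT = 409 − 375.1 = 33.9 °C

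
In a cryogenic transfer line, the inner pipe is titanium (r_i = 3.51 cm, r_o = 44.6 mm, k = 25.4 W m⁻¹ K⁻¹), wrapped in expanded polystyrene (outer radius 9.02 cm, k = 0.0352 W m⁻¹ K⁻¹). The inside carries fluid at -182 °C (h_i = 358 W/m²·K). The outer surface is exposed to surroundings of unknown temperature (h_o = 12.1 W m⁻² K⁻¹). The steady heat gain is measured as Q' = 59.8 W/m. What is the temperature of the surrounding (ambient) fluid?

T_out = 18.0 °C

Series resistances:
  R'_conv,in = 1/(2πr h) = 1/(2π·0.0351·358) = 0.01267 m·K/W
  R'_titanium = ln(0.0446/0.0351)/(2πk) = 0.2395/(2π·25.4) = 0.001501 m·K/W
  R'_expanded polystyrene = ln(0.0902/0.0446)/(2πk) = 0.7043/(2π·0.0352) = 3.184 m·K/W
  R'_conv,out = 1/(2πr h) = 1/(2π·0.0902·12.1) = 0.1458 m·K/W
ΣR = 3.344 m·K/W
ΔT = Q'·ΣR = 59.8 × 3.344 = 200.0 K
Heat flows inward, so T_out = T_in + ΔT = -182 + 200.0 = 18.0 °C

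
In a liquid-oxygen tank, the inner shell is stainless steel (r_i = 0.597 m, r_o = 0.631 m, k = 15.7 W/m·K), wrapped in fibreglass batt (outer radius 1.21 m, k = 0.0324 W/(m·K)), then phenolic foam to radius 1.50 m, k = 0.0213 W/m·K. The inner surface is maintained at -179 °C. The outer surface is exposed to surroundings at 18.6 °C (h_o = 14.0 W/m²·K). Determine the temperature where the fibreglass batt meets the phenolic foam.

Series thermal resistances, inner to outer:
  R_stainless steel = (1/0.597 − 1/0.631)/(4πk) = 0.09026/(4π·15.7) = 4.575×10^-4 K/W
  R_fibreglass batt = (1/0.631 − 1/1.21)/(4πk) = 0.7583/(4π·0.0324) = 1.863 K/W
  R_phenolic foam = (1/1.21 − 1/1.50)/(4πk) = 0.1598/(4π·0.0213) = 0.5969 K/W
  R_conv,out = 1/(4πr²h) = 1/(4π·1.50²·14.0) = 0.002526 K/W
ΣR = 4.575×10^-4 + 1.863 + 0.5969 + 0.002526 = 2.463 K/W
Q = ΔT/ΣR = (-179 °C − 18.6 °C)/2.463 = -80.23 W
From the inner boundary to the fibreglass batt/phenolic foam interface, ΣR_partial = 1.863 K/W.
T_interface = T_in − Q·ΣR_partial = -179 °C − (-80.23)(1.863) = -29.5 °C

T = -29.5 °C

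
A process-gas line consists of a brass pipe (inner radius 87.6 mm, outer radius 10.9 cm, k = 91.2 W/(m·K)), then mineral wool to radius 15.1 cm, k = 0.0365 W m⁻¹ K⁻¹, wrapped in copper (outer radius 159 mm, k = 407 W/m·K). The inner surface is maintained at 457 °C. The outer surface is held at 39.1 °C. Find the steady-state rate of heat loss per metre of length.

Resistance network (inner→outer):
  R'_brass = ln(0.109/0.0876)/(2πk) = 0.2186/(2π·91.2) = 3.814×10^-4 m·K/W
  R'_mineral wool = ln(0.151/0.109)/(2πk) = 0.3259/(2π·0.0365) = 1.421 m·K/W
  R'_copper = ln(0.159/0.151)/(2πk) = 0.05162/(2π·407) = 2.019×10^-5 m·K/W
ΣR = 3.814×10^-4 + 1.421 + 2.019×10^-5 = 1.421 m·K/W
Q' = ΔT/ΣR = (457 °C − 39.1 °C)/1.421 = 294 W/m

Q' = 294 W/m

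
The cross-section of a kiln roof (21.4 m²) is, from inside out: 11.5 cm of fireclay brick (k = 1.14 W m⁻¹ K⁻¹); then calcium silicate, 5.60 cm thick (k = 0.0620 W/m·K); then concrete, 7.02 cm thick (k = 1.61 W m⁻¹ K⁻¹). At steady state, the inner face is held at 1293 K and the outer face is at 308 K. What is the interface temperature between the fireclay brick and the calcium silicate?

Treat each layer as a resistance in series:
  R_fireclay brick = L/(kA) = 0.115/(1.14·21.4) = 0.004714 K/W
  R_calcium silicate = L/(kA) = 0.0560/(0.0620·21.4) = 0.04221 K/W
  R_concrete = L/(kA) = 0.0702/(1.61·21.4) = 0.002037 K/W
ΣR = 0.004714 + 0.04221 + 0.002037 = 0.04896 K/W
Q = ΔT/ΣR = (1293 K − 308 K)/0.04896 = 20120 W
From the inner boundary to the fireclay brick/calcium silicate interface, ΣR_partial = 0.004714 K/W.
T_interface = T_in − Q·ΣR_partial = 1293 K − (20120)(0.004714) = 1198 K

T = 1198 K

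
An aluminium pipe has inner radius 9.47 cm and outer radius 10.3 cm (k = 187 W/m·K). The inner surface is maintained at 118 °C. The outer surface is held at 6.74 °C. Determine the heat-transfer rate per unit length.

Q' = 1560 kW/m

Q' = 2πk·ΔT/ln(r₂/r₁) = 2π × 187 × 111.26 / ln(0.103/0.0947) = 1.56×10^6 W/m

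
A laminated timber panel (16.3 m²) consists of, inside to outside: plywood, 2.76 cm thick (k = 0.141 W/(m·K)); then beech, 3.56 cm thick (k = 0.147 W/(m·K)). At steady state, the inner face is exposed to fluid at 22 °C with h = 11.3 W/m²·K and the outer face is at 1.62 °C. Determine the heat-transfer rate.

Treat each layer as a resistance in series:
  R_conv,in = 1/(hA) = 1/(11.3·16.3) = 0.005429 K/W
  R_plywood = L/(kA) = 0.0276/(0.141·16.3) = 0.01201 K/W
  R_beech = L/(kA) = 0.0356/(0.147·16.3) = 0.01486 K/W
ΣR = 0.005429 + 0.01201 + 0.01486 = 0.03230 K/W
Q = ΔT/ΣR = (22 °C − 1.62 °C)/0.03230 = 631 W

Q = 631 W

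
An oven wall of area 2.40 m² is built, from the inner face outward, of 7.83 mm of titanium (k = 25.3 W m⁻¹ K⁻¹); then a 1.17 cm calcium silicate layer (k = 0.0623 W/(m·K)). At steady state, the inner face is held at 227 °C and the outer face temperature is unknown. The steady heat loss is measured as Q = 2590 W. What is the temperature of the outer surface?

T_out = 24.0 °C

Sum the resistances:
  R_titanium = L/(kA) = 0.00783/(25.3·2.40) = 1.290×10^-4 K/W
  R_calcium silicate = L/(kA) = 0.0117/(0.0623·2.40) = 0.07825 K/W
ΣR = 0.07838 K/W
ΔT = Q·ΣR = 2590 × 0.07838 = 203.0 K
Heat flows outward, so T_out = T_in − ΔT = 227 − 203.0 = 24.0 °C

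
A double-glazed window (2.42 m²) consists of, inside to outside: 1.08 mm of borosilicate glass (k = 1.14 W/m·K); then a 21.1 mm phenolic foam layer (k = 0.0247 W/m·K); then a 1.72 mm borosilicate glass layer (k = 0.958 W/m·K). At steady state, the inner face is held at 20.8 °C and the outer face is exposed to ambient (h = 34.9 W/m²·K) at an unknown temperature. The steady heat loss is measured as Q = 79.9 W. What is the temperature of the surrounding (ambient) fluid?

Sum the resistances:
  R_borosilicate glass = L/(kA) = 0.00108/(1.14·2.42) = 3.915×10^-4 K/W
  R_phenolic foam = L/(kA) = 0.0211/(0.0247·2.42) = 0.3530 K/W
  R_borosilicate glass = L/(kA) = 0.00172/(0.958·2.42) = 7.419×10^-4 K/W
  R_conv,out = 1/(hA) = 1/(34.9·2.42) = 0.01184 K/W
ΣR = 0.3660 K/W
ΔT = Q·ΣR = 79.9 × 0.3660 = 29.24 K
Heat flows outward, so T_out = T_in − ΔT = 20.8 − 29.24 = -8.44 °C

T_out = -8.44 °C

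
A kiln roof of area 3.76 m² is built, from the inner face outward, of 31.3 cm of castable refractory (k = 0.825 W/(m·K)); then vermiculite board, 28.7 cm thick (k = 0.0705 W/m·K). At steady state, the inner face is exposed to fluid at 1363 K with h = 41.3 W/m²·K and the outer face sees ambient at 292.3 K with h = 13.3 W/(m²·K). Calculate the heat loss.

Q = 885 W

Resistance network (inner→outer):
  R_conv,in = 1/(hA) = 1/(41.3·3.76) = 0.006440 K/W
  R_castable refractory = L/(kA) = 0.313/(0.825·3.76) = 0.1009 K/W
  R_vermiculite board = L/(kA) = 0.287/(0.0705·3.76) = 1.083 K/W
  R_conv,out = 1/(hA) = 1/(13.3·3.76) = 0.02000 K/W
ΣR = 0.006440 + 0.1009 + 1.083 + 0.02000 = 1.210 K/W
Q = ΔT/ΣR = (1363 K − 292.3 K)/1.210 = 885 W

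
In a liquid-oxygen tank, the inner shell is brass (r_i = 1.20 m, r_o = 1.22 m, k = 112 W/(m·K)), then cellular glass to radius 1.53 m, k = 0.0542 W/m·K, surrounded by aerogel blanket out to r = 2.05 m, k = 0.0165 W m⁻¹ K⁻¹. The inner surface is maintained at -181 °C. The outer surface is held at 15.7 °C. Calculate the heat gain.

Resistance network (inner→outer):
  R_brass = (1/1.20 − 1/1.22)/(4πk) = 0.01366/(4π·112) = 9.706×10^-6 K/W
  R_cellular glass = (1/1.22 − 1/1.53)/(4πk) = 0.1661/(4π·0.0542) = 0.2438 K/W
  R_aerogel blanket = (1/1.53 − 1/2.05)/(4πk) = 0.1658/(4π·0.0165) = 0.7996 K/W
ΣR = 9.706×10^-6 + 0.2438 + 0.7996 = 1.043 K/W
Q = ΔT/ΣR = (-181 °C − 15.7 °C)/1.043 = -189 W
(Negative Q ⇒ heat flows inward; heat gain = 189 W.)

Q = 189 W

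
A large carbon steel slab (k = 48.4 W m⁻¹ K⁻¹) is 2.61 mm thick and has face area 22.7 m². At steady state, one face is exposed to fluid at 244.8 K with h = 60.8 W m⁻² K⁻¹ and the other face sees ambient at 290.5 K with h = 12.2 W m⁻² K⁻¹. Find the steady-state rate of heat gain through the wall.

Q = 10.5 kW

Treat each layer as a resistance in series:
  R_conv,in = 1/(hA) = 1/(60.8·22.7) = 7.246×10^-4 K/W
  R_carbon steel = L/(kA) = 0.00261/(48.4·22.7) = 2.376×10^-6 K/W
  R_conv,out = 1/(hA) = 1/(12.2·22.7) = 0.003611 K/W
ΣR = 7.246×10^-4 + 2.376×10^-6 + 0.003611 = 0.004338 K/W
Q = ΔT/ΣR = (244.8 K − 290.5 K)/0.004338 = -10500 W
(Negative Q ⇒ heat flows inward; heat gain = 10500 W.)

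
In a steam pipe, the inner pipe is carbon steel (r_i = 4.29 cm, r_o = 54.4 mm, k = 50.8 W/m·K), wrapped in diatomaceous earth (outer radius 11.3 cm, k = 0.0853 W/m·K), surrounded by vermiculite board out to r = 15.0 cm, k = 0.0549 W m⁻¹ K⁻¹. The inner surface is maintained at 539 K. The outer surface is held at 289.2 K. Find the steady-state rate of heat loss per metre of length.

Resistance network (inner→outer):
  R'_carbon steel = ln(0.0544/0.0429)/(2πk) = 0.2375/(2π·50.8) = 7.441×10^-4 m·K/W
  R'_diatomaceous earth = ln(0.113/0.0544)/(2πk) = 0.7310/(2π·0.0853) = 1.364 m·K/W
  R'_vermiculite board = ln(0.150/0.113)/(2πk) = 0.2832/(2π·0.0549) = 0.8211 m·K/W
ΣR = 7.441×10^-4 + 1.364 + 0.8211 = 2.186 m·K/W
Q' = ΔT/ΣR = (539 K − 289.2 K)/2.186 = 114 W/m

Q' = 114 W/m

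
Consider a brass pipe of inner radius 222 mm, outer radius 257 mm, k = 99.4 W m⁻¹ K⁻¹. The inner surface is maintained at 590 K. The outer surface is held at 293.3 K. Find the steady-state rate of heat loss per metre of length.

Q' = 2πk·ΔT/ln(r₂/r₁) = 2π × 99.4 × 296.7 / ln(0.257/0.222) = 1.27×10^6 W/m

Q' = 1270 kW/m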